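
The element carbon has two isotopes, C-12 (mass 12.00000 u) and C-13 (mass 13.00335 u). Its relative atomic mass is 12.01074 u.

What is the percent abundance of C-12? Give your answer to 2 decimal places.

98.93%

Writing the weighted mean with unknown fraction x of C-12:
12.00000·x + 13.00335·(1 − x) = 12.01074
(12.00000 − 13.00335)·x = 12.01074 − 13.00335
x = -0.99261 / -1.00335 = 0.98930 → 98.93% C-12, 1.07% C-13.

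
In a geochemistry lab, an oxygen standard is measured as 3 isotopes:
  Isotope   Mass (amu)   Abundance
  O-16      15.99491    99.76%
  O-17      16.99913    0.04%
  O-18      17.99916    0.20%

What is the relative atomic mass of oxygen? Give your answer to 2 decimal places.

The abundance-weighted mean is 0.9976 × 15.99491 + 0.0004 × 16.99913 + 0.0020 × 17.99916
= 15.956522 + 0.006800 + 0.035998 = 15.999320 amu

16.00 amu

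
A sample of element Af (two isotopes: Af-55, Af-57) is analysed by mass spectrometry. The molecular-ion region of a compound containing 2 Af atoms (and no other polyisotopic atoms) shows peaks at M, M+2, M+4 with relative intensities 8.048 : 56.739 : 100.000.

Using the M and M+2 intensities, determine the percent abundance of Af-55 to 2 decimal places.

Write p for the Af-55 fraction. I(M+2)/I(M) = [C(2,1)·p^1·(1−p)] / p^2 = 2·(1−p)/p = 56.739/8.048 = 7.0501
(1−p)/p = 7.0501/2 = 3.5250  ⇒  p = 1/(1 + 3.5250) = 0.2210
Af-55: 22.10%, Af-57: 77.90%.

22.10%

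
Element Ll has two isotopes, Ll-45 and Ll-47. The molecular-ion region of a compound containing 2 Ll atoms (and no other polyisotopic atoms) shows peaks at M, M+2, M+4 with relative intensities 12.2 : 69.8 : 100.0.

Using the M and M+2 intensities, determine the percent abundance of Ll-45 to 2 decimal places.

25.90%

Write p for the Ll-45 fraction. I(M+2)/I(M) = [C(2,1)·p^1·(1−p)] / p^2 = 2·(1−p)/p = 69.8/12.2 = 5.7213
(1−p)/p = 5.7213/2 = 2.8607  ⇒  p = 1/(1 + 2.8607) = 0.2590
Ll-45: 25.90%, Ll-47: 74.10%.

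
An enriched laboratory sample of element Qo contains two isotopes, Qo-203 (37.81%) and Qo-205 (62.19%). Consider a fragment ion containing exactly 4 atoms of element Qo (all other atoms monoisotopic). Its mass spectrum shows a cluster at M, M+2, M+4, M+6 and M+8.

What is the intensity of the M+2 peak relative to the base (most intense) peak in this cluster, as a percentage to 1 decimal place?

37.0%

(0.3781 + 0.6219)^4 gives M 0.0204, M+2 0.1345, M+4 0.3317, M+6 0.3638, M+8 0.1496; the largest is M+6.
P(M+6) = C(4,3) × 0.3781^1 × 0.6219^3 = 4 × 0.3781 × 0.2405258 = 0.363771 (base)
P(M+2) = C(4,1) × 0.3781^3 × 0.6219^1 = 4 × 0.05405303 × 0.6219 = 0.134462
Relative intensity = 0.134462 / 0.363771 × 100 = 37.0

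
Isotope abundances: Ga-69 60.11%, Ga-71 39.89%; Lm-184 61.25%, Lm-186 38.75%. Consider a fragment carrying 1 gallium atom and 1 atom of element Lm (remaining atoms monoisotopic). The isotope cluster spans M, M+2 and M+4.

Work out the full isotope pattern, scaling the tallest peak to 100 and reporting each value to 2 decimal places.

Gallium pattern (n=1): 0.6011 : 0.3989
Element Lm pattern (n=1): 0.6125 : 0.3875
Convolve the two distributions (both contribute in 2-u steps):
  M: 0.6011×0.6125 = 0.368174
  M+2: 0.6011×0.3875 + 0.3989×0.6125 = 0.477253
  M+4: 0.3989×0.3875 = 0.154574
Scale to base peak (0.477253) = 100: 77.14 : 100.00 : 32.39

77.14 : 100.00 : 32.39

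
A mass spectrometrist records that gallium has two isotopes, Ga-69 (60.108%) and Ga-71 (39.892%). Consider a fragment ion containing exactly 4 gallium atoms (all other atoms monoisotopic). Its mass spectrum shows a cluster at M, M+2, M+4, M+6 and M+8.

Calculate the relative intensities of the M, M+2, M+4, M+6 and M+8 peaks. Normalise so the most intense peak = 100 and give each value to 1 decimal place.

37.7 : 100.0 : 99.6 : 44.0 : 7.3

Expanding (0.60108 + 0.39892)^4:
P(M) = 0.60108^4 = 0.130536
P(M+2) = 4 × 0.60108^3 × 0.39892^1 = 0.346531
P(M+4) = 6 × 0.60108^2 × 0.39892^2 = 0.344975
P(M+6) = 4 × 0.60108^1 × 0.39892^3 = 0.152633
P(M+8) = 0.39892^4 = 0.025325
The M+2 peak is largest (0.346531); scaling to 100 gives 37.7 : 100.0 : 99.6 : 44.0 : 7.3.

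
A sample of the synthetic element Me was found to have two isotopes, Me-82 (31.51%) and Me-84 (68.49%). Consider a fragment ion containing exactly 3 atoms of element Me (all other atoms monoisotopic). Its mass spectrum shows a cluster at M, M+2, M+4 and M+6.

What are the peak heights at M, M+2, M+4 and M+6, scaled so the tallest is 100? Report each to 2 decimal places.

7.06 : 46.01 : 100.00 : 72.45

Each Me atom is independently Me-82 (p = 0.3151) or Me-84 (q = 0.6849); the cluster is the binomial expansion (p + q)^3.
P(M) = 0.3151^3 = 0.031286
P(M+2) = 3 × 0.3151^2 × 0.6849^1 = 0.204007
P(M+4) = 3 × 0.3151^1 × 0.6849^2 = 0.443429
P(M+6) = 0.6849^3 = 0.321278
The M+4 peak is largest (0.443429); scaling to 100 gives 7.06 : 46.01 : 100.00 : 72.45.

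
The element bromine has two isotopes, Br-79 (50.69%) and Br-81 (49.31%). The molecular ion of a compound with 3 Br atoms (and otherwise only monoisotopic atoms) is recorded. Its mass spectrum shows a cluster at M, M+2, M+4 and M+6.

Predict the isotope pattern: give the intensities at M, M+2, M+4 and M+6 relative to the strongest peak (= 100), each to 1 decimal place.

Expanding (0.5069 + 0.4931)^3:
P(M) = 0.5069^3 = 0.130247
P(M+2) = 3 × 0.5069^2 × 0.4931^1 = 0.380103
P(M+4) = 3 × 0.5069^1 × 0.4931^2 = 0.369755
P(M+6) = 0.4931^3 = 0.119896
The M+2 peak is largest (0.380103); scaling to 100 gives 34.3 : 100.0 : 97.3 : 31.5.

34.3 : 100.0 : 97.3 : 31.5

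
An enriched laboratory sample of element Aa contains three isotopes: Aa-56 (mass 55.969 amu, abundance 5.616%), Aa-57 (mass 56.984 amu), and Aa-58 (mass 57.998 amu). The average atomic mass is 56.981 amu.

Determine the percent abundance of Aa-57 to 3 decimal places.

The remaining 94.384% is split between Aa-57 (fraction x) and Aa-58 (fraction 0.94384 − x).
Substituting: 56.984x + 57.998(0.94384 − x) = 53.83778096
(56.984 − 57.998)x = -0.90305136  ⇒  x = 0.89058, y = 0.05326
Aa-57: 89.058%, Aa-58: 5.326%.

89.058%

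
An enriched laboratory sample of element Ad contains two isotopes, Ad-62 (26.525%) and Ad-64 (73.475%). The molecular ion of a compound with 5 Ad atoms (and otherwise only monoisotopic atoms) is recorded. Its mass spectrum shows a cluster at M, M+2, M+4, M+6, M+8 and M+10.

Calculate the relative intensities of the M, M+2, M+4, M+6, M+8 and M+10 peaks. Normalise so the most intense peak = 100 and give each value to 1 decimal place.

Each Ad atom is independently Ad-62 (p = 0.26525) or Ad-64 (q = 0.73475); the cluster is the binomial expansion (p + q)^5.
P(M) = 0.26525^5 = 0.001313
P(M+2) = 5 × 0.26525^4 × 0.73475^1 = 0.018186
P(M+4) = 10 × 0.26525^3 × 0.73475^2 = 0.100750
P(M+6) = 10 × 0.26525^2 × 0.73475^3 = 0.279081
P(M+8) = 5 × 0.26525^1 × 0.73475^4 = 0.386531
P(M+10) = 0.73475^5 = 0.214140
The M+8 peak is largest (0.386531); scaling to 100 gives 0.3 : 4.7 : 26.1 : 72.2 : 100.0 : 55.4.

0.3 : 4.7 : 26.1 : 72.2 : 100.0 : 55.4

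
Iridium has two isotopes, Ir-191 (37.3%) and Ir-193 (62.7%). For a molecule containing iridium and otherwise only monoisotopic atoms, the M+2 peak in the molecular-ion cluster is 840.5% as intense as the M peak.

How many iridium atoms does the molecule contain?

5

The M+2/M ratio from n Ir atoms is n · q/p = n · 0.627/0.373.
n = 8.405 × 0.373/0.627 = 5.00 ≈ 5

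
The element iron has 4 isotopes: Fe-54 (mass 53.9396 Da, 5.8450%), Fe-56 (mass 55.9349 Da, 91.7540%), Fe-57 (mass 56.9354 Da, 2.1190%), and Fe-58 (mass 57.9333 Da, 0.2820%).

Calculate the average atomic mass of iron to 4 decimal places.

The abundance-weighted mean is 0.058450 × 53.9396 + 0.917540 × 55.9349 + 0.021190 × 56.9354 + 0.002820 × 57.9333
= 3.15277 + 51.32251 + 1.20646 + 0.16337 = 55.84511 Da

55.8451 Da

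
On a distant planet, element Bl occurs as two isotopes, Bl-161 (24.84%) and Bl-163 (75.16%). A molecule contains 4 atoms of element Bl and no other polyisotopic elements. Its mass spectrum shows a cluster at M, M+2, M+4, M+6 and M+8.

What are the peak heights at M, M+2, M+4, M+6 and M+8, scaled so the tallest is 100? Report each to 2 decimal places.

0.90 : 10.92 : 49.57 : 100.00 : 75.64

Each Bl atom is independently Bl-161 (p = 0.2484) or Bl-163 (q = 0.7516); the cluster is the binomial expansion (p + q)^4.
P(M) = 0.2484^4 = 0.003807
P(M+2) = 4 × 0.2484^3 × 0.7516^1 = 0.046079
P(M+4) = 6 × 0.2484^2 × 0.7516^2 = 0.209136
P(M+6) = 4 × 0.2484^1 × 0.7516^3 = 0.421863
P(M+8) = 0.7516^4 = 0.319115
The M+6 peak is largest (0.421863); scaling to 100 gives 0.90 : 10.92 : 49.57 : 100.00 : 75.64.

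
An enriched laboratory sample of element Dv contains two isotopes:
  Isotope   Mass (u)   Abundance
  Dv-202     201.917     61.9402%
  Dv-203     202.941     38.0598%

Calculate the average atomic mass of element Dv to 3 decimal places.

Weight each isotope mass by its fractional abundance: 0.619402 × 201.917 + 0.380598 × 202.941
= 125.0678 + 77.2389 = 202.3067 u

202.307 u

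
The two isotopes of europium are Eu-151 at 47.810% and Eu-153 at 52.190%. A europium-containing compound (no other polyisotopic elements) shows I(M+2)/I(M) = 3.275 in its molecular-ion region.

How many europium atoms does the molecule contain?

With n Eu atoms, P(M+2)/P(M) = C(n,1)·p^(n−1)q / p^n = n·q/p = n · 0.52190/0.47810.
n = 3.275 × 0.47810/0.52190 = 3.00 ≈ 3

3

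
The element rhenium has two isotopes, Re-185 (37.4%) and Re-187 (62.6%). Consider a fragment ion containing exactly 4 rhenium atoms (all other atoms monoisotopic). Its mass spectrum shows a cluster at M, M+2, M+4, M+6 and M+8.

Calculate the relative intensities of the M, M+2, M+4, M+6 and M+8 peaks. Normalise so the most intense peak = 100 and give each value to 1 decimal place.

5.3 : 35.7 : 89.6 : 100.0 : 41.8

Each Re atom is independently Re-185 (p = 0.374) or Re-187 (q = 0.626); the cluster is the binomial expansion (p + q)^4.
P(M) = 0.374^4 = 0.019565
P(M+2) = 4 × 0.374^3 × 0.626^1 = 0.130993
P(M+4) = 6 × 0.374^2 × 0.626^2 = 0.328884
P(M+6) = 4 × 0.374^1 × 0.626^3 = 0.366990
P(M+8) = 0.626^4 = 0.153567
The M+6 peak is largest (0.366990); scaling to 100 gives 5.3 : 35.7 : 89.6 : 100.0 : 41.8.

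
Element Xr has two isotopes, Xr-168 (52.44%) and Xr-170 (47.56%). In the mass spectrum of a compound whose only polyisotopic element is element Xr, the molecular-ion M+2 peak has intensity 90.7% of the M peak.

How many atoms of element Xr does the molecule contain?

1

The M+2/M ratio from n Xr atoms is n · q/p = n · 0.4756/0.5244.
n = 0.907 × 0.5244/0.4756 = 1.00 ≈ 1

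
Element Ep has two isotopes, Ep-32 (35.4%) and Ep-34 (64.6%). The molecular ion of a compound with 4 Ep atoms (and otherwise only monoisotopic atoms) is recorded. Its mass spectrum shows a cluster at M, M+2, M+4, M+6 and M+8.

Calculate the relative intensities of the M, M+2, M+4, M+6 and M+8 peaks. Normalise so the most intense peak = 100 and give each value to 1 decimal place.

4.1 : 30.0 : 82.2 : 100.0 : 45.6

The 4 Ep atoms are independent, so intensities follow the terms of (0.354 + 0.646)^4.
P(M) = 0.354^4 = 0.015704
P(M+2) = 4 × 0.354^3 × 0.646^1 = 0.114631
P(M+4) = 6 × 0.354^2 × 0.646^2 = 0.313778
P(M+6) = 4 × 0.354^1 × 0.646^3 = 0.381734
P(M+8) = 0.646^4 = 0.174153
The M+6 peak is largest (0.381734); scaling to 100 gives 4.1 : 30.0 : 82.2 : 100.0 : 45.6.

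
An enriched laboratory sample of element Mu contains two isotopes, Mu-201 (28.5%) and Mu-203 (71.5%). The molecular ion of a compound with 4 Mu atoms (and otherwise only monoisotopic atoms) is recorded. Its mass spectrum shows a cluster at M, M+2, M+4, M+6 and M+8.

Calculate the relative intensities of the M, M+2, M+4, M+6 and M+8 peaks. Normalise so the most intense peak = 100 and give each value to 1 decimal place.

Each Mu atom is independently Mu-201 (p = 0.285) or Mu-203 (q = 0.715); the cluster is the binomial expansion (p + q)^4.
P(M) = 0.285^4 = 0.006598
P(M+2) = 4 × 0.285^3 × 0.715^1 = 0.066206
P(M+4) = 6 × 0.285^2 × 0.715^2 = 0.249146
P(M+6) = 4 × 0.285^1 × 0.715^3 = 0.416699
P(M+8) = 0.715^4 = 0.261351
The M+6 peak is largest (0.416699); scaling to 100 gives 1.6 : 15.9 : 59.8 : 100.0 : 62.7.

1.6 : 15.9 : 59.8 : 100.0 : 62.7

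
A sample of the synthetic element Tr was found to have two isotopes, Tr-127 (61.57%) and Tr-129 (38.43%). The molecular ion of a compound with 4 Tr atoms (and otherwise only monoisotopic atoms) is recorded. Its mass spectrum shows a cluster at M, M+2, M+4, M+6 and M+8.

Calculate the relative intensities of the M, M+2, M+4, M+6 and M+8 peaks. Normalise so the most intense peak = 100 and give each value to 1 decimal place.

The 4 Tr atoms are independent, so intensities follow the terms of (0.6157 + 0.3843)^4.
P(M) = 0.6157^4 = 0.143707
P(M+2) = 4 × 0.6157^3 × 0.3843^1 = 0.358788
P(M+4) = 6 × 0.6157^2 × 0.3843^2 = 0.335916
P(M+6) = 4 × 0.6157^1 × 0.3843^3 = 0.139778
P(M+8) = 0.3843^4 = 0.021811
The M+2 peak is largest (0.358788); scaling to 100 gives 40.1 : 100.0 : 93.6 : 39.0 : 6.1.

40.1 : 100.0 : 93.6 : 39.0 : 6.1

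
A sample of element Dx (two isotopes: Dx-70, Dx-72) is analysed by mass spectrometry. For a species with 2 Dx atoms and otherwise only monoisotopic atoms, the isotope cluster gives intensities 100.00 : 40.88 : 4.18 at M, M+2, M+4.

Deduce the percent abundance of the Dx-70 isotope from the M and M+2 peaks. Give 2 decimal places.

Let p = fractional abundance of Dx-70. I(M+2)/I(M) = [C(2,1)·p^1·(1−p)] / p^2 = 2·(1−p)/p = 40.88/100.00 = 0.4088
(1−p)/p = 0.4088/2 = 0.2044  ⇒  p = 1/(1 + 0.2044) = 0.8303
Dx-70: 83.03%, Dx-72: 16.97%.

83.03%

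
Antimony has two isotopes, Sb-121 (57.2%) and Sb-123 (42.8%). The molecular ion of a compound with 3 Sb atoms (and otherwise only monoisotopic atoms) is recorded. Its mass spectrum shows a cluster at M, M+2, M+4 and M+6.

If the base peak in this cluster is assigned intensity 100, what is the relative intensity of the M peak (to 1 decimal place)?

44.5

Binomial terms of (0.572 + 0.428)^3: M 0.1871, M+2 0.4201, M+4 0.3143, M+6 0.0784 → M+2 is the base peak.
P(M+2) = C(3,1) × 0.572^2 × 0.428^1 = 3 × 0.327184 × 0.4280 = 0.420104 (base)
P(M) = C(3,0) × 0.572^3 × 0.428^0 = 1 × 0.18714925 × 1.0000 = 0.187149
Relative intensity = 0.187149 / 0.420104 × 100 = 44.5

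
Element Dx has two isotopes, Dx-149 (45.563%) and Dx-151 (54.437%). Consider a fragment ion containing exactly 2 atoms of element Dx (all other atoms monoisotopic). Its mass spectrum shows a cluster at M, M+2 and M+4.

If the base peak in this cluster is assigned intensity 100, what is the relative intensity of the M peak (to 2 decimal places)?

Binomial terms of (0.45563 + 0.54437)^2: M 0.2076, M+2 0.4961, M+4 0.2963 → M+2 is the base peak.
P(M+2) = C(2,1) × 0.45563^1 × 0.54437^1 = 2 × 0.45563 × 0.54437 = 0.496063 (base)
P(M) = C(2,0) × 0.45563^2 × 0.54437^0 = 1 × 0.2075987 × 1.0000 = 0.207599
Relative intensity = 0.207599 / 0.496063 × 100 = 41.85

41.85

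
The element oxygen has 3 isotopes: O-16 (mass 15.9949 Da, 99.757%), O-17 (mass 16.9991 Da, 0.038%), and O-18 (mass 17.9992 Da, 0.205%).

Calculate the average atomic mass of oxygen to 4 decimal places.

15.9994 Da

Average mass = Σ (abundance × isotope mass) = 0.99757 × 15.9949 + 0.00038 × 16.9991 + 0.00205 × 17.9992
= 15.95603 + 0.00646 + 0.03690 = 15.99939 Da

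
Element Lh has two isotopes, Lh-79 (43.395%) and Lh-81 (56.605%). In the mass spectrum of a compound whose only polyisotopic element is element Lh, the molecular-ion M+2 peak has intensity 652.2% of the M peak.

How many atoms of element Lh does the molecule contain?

For n independent Lh atoms, I(M+2)/I(M) = n · (abundance Lh-81) / (abundance Lh-79) = n · 0.56605/0.43395.
n = 6.522 × 0.43395/0.56605 = 5.00 ≈ 5

5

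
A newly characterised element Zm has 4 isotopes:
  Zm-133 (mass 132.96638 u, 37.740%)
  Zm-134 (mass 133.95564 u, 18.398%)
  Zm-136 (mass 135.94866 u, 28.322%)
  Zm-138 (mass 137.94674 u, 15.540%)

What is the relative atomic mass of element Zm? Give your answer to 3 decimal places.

134.767 u

Weight each isotope mass by its fractional abundance: 0.37740 × 132.96638 + 0.18398 × 133.95564 + 0.28322 × 135.94866 + 0.15540 × 137.94674
= 50.181512 + 24.645159 + 38.503379 + 21.436923 = 134.766973 u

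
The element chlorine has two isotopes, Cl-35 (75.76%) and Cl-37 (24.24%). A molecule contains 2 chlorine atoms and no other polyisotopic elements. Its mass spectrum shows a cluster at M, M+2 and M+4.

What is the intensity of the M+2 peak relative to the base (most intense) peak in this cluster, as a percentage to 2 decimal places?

63.99%

(0.7576 + 0.2424)^2 gives M 0.5740, M+2 0.3673, M+4 0.0588; the largest is M.
P(M) = C(2,0) × 0.7576^2 × 0.2424^0 = 1 × 0.57395776 × 1.0000 = 0.573958 (base)
P(M+2) = C(2,1) × 0.7576^1 × 0.2424^1 = 2 × 0.7576 × 0.2424 = 0.367284
Relative intensity = 0.367284 / 0.573958 × 100 = 63.99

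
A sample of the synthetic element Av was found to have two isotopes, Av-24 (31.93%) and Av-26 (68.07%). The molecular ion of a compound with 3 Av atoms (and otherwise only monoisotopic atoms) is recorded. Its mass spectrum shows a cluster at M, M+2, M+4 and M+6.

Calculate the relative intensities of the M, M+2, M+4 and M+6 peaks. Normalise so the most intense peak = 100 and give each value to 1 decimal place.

Each Av atom is independently Av-24 (p = 0.3193) or Av-26 (q = 0.6807); the cluster is the binomial expansion (p + q)^3.
P(M) = 0.3193^3 = 0.032553
P(M+2) = 3 × 0.3193^2 × 0.6807^1 = 0.208197
P(M+4) = 3 × 0.3193^1 × 0.6807^2 = 0.443845
P(M+6) = 0.6807^3 = 0.315404
The M+4 peak is largest (0.443845); scaling to 100 gives 7.3 : 46.9 : 100.0 : 71.1.

7.3 : 46.9 : 100.0 : 71.1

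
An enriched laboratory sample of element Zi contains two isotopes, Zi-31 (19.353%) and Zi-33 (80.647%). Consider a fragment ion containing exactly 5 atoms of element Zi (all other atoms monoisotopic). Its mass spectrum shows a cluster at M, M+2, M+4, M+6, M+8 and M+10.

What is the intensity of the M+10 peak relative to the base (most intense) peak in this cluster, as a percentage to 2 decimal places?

83.34%

Term probabilities: M 0.0003, M+2 0.0057, M+4 0.0471, M+6 0.1965, M+8 0.4093, M+10 0.3411. Base peak = M+8.
P(M+8) = C(5,4) × 0.19353^1 × 0.80647^4 = 5 × 0.19353 × 0.42301217 = 0.409328 (base)
P(M+10) = C(5,5) × 0.19353^0 × 0.80647^5 = 1 × 1.0000 × 0.34114663 = 0.341147
Relative intensity = 0.341147 / 0.409328 × 100 = 83.34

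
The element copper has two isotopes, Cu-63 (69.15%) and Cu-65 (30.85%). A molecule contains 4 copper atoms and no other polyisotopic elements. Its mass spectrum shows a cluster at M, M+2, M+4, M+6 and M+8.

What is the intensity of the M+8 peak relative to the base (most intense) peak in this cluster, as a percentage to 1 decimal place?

2.2%

Binomial terms of (0.6915 + 0.3085)^4: M 0.2286, M+2 0.4080, M+4 0.2731, M+6 0.0812, M+8 0.0091 → M+2 is the base peak.
P(M+2) = C(4,1) × 0.6915^3 × 0.3085^1 = 4 × 0.33065611 × 0.3085 = 0.408030 (base)
P(M+8) = C(4,4) × 0.6915^0 × 0.3085^4 = 1 × 1.0000 × 0.00905776 = 0.009058
Relative intensity = 0.009058 / 0.408030 × 100 = 2.2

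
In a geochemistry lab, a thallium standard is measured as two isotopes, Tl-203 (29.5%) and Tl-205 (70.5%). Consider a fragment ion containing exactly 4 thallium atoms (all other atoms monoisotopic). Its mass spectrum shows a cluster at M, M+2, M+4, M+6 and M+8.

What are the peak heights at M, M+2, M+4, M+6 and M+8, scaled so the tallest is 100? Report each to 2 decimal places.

The 4 Tl atoms are independent, so intensities follow the terms of (0.295 + 0.705)^4.
P(M) = 0.295^4 = 0.007573
P(M+2) = 4 × 0.295^3 × 0.705^1 = 0.072396
P(M+4) = 6 × 0.295^2 × 0.705^2 = 0.259522
P(M+6) = 4 × 0.295^1 × 0.705^3 = 0.413475
P(M+8) = 0.705^4 = 0.247034
The M+6 peak is largest (0.413475); scaling to 100 gives 1.83 : 17.51 : 62.77 : 100.00 : 59.75.

1.83 : 17.51 : 62.77 : 100.00 : 59.75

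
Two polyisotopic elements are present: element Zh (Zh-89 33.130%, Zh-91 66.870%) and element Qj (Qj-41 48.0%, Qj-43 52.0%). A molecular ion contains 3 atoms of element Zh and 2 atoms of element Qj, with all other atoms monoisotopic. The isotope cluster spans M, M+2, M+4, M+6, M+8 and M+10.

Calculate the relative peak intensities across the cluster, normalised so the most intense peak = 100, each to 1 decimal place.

Element Zh pattern (n=3): 0.03636339 : 0.22018891 : 0.44443202 : 0.29901568
Element Qj pattern (n=2): 0.2304 : 0.4992 : 0.2704
Convolve the two distributions (both contribute in 2-u steps):
  M: 0.03636339×0.2304 = 0.008378
  M+2: 0.03636339×0.4992 + 0.22018891×0.2304 = 0.068884
  M+4: 0.03636339×0.2704 + 0.22018891×0.4992 + 0.44443202×0.2304 = 0.222148
  M+6: 0.22018891×0.2704 + 0.44443202×0.4992 + 0.29901568×0.2304 = 0.350293
  M+8: 0.44443202×0.2704 + 0.29901568×0.4992 = 0.269443
  M+10: 0.29901568×0.2704 = 0.080854
Scale to base peak (0.350293) = 100: 2.4 : 19.7 : 63.4 : 100.0 : 76.9 : 23.1

2.4 : 19.7 : 63.4 : 100.0 : 76.9 : 23.1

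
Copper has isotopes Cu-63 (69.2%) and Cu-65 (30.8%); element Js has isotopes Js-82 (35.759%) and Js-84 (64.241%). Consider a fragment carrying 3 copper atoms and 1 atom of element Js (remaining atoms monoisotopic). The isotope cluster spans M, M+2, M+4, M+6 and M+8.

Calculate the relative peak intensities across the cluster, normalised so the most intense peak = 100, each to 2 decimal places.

31.93 : 100.00 : 95.57 : 36.91 : 5.06

Copper pattern (n=3): 0.33137389 : 0.44247034 : 0.19693766 : 0.02921811
Element Js pattern (n=1): 0.35759 : 0.64241
Convolve the two distributions (both contribute in 2-u steps):
  M: 0.33137389×0.35759 = 0.118496
  M+2: 0.33137389×0.64241 + 0.44247034×0.35759 = 0.371101
  M+4: 0.44247034×0.64241 + 0.19693766×0.35759 = 0.354670
  M+6: 0.19693766×0.64241 + 0.02921811×0.35759 = 0.136963
  M+8: 0.02921811×0.64241 = 0.018770
Scale to base peak (0.371101) = 100: 31.93 : 100.00 : 95.57 : 36.91 : 5.06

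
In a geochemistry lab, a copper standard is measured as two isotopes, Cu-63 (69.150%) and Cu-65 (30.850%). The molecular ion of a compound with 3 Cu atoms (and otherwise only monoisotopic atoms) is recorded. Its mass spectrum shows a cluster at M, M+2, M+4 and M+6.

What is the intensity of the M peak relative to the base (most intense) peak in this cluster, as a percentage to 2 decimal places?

Term probabilities: M 0.3307, M+2 0.4425, M+4 0.1974, M+6 0.0294. Base peak = M+2.
P(M+2) = C(3,1) × 0.69150^2 × 0.30850^1 = 3 × 0.47817225 × 0.3085 = 0.442548 (base)
P(M) = C(3,0) × 0.69150^3 × 0.30850^0 = 1 × 0.33065611 × 1.0000 = 0.330656
Relative intensity = 0.330656 / 0.442548 × 100 = 74.72

74.72%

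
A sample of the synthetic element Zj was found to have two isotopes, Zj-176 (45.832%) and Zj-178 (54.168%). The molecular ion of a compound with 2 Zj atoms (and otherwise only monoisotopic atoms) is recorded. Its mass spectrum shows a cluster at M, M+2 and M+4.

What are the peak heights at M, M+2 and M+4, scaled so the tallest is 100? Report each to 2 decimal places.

42.31 : 100.00 : 59.09

Each Zj atom is independently Zj-176 (p = 0.45832) or Zj-178 (q = 0.54168); the cluster is the binomial expansion (p + q)^2.
P(M) = 0.45832^2 = 0.210057
P(M+2) = 2 × 0.45832^1 × 0.54168^1 = 0.496526
P(M+4) = 0.54168^2 = 0.293417
The M+2 peak is largest (0.496526); scaling to 100 gives 42.31 : 100.00 : 59.09.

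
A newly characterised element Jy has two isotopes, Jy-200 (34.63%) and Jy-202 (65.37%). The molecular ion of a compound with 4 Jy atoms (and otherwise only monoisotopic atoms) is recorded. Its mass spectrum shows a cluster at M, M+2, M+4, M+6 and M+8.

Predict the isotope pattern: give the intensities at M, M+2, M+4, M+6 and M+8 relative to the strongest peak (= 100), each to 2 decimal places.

The 4 Jy atoms are independent, so intensities follow the terms of (0.3463 + 0.6537)^4.
P(M) = 0.3463^4 = 0.014382
P(M+2) = 4 × 0.3463^3 × 0.6537^1 = 0.108592
P(M+4) = 6 × 0.3463^2 × 0.6537^2 = 0.307477
P(M+6) = 4 × 0.3463^1 × 0.6537^3 = 0.386944
P(M+8) = 0.6537^4 = 0.182606
The M+6 peak is largest (0.386944); scaling to 100 gives 3.72 : 28.06 : 79.46 : 100.00 : 47.19.

3.72 : 28.06 : 79.46 : 100.00 : 47.19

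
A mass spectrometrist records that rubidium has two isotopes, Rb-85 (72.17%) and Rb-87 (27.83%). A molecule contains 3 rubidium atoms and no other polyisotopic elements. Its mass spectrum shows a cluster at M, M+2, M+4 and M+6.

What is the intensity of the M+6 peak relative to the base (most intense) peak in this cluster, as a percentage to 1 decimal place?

5.0%

(0.7217 + 0.2783)^3 gives M 0.3759, M+2 0.4349, M+4 0.1677, M+6 0.0216; the largest is M+2.
P(M+2) = C(3,1) × 0.7217^2 × 0.2783^1 = 3 × 0.52085089 × 0.2783 = 0.434858 (base)
P(M+6) = C(3,3) × 0.7217^0 × 0.2783^3 = 1 × 1.0000 × 0.02155458 = 0.021555
Relative intensity = 0.021555 / 0.434858 × 100 = 5.0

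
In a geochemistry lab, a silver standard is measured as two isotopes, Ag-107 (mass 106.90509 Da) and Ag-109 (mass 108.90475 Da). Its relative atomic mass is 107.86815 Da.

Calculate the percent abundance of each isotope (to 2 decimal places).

With x = fraction of Ag-107 (so Ag-109 is 1 − x):
106.90509·x + 108.90475·(1 − x) = 107.86815
(106.90509 − 108.90475)·x = 107.86815 − 108.90475
x = -1.03660 / -1.99966 = 0.51839 → 51.84% Ag-107, 48.16% Ag-109.

Ag-107: 51.84%, Ag-109: 48.16%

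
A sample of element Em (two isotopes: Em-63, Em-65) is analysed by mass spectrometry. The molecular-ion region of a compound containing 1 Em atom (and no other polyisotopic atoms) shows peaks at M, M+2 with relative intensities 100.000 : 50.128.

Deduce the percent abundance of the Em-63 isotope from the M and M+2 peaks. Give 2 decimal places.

Write p for the Em-63 fraction. I(M+2)/I(M) = [C(1,1)·p^0·(1−p)] / p^1 = 1·(1−p)/p = 50.128/100.000 = 0.5013
(1−p)/p = 0.5013/1 = 0.5013  ⇒  p = 1/(1 + 0.5013) = 0.6661
Em-63: 66.61%, Em-65: 33.39%.

66.61%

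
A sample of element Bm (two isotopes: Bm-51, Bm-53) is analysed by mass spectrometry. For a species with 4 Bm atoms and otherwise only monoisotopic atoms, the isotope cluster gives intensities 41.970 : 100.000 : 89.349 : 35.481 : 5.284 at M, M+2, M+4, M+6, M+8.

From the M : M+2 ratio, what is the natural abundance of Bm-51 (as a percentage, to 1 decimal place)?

If p is the fraction of Bm that is Bm-51, then I(M+2)/I(M) = [C(4,1)·p^3·(1−p)] / p^4 = 4·(1−p)/p = 100.000/41.970 = 2.3827
(1−p)/p = 2.3827/4 = 0.5957  ⇒  p = 1/(1 + 0.5957) = 0.6267
Bm-51: 62.7%, Bm-53: 37.3%.

62.7%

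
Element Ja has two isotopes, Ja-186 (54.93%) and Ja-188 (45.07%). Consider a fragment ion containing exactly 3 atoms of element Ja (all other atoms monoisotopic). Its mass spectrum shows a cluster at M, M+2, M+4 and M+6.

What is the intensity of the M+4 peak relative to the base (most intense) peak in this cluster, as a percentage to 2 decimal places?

82.05%

(0.5493 + 0.4507)^3 gives M 0.1657, M+2 0.4080, M+4 0.3347, M+6 0.0916; the largest is M+2.
P(M+2) = C(3,1) × 0.5493^2 × 0.4507^1 = 3 × 0.30173049 × 0.4507 = 0.407970 (base)
P(M+4) = C(3,2) × 0.5493^1 × 0.4507^2 = 3 × 0.5493 × 0.20313049 = 0.334739
Relative intensity = 0.334739 / 0.407970 × 100 = 82.05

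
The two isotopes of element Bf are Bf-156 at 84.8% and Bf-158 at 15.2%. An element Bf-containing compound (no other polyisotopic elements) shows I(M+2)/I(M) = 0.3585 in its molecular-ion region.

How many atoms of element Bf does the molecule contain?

With n Bf atoms, P(M+2)/P(M) = C(n,1)·p^(n−1)q / p^n = n·q/p = n · 0.152/0.848.
n = 0.3585 × 0.848/0.152 = 2.00 ≈ 2

2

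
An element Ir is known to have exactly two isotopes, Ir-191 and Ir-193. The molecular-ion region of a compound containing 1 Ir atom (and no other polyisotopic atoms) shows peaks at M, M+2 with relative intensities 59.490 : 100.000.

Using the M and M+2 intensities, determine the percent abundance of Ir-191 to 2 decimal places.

37.30%

Write p for the Ir-191 fraction. I(M+2)/I(M) = [C(1,1)·p^0·(1−p)] / p^1 = 1·(1−p)/p = 100.000/59.490 = 1.6810
(1−p)/p = 1.6810/1 = 1.6810  ⇒  p = 1/(1 + 1.6810) = 0.3730
Ir-191: 37.30%, Ir-193: 62.70%.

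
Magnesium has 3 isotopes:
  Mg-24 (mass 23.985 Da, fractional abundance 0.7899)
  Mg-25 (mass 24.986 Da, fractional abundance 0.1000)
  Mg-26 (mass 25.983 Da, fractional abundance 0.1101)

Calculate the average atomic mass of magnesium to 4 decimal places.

The abundance-weighted mean is 0.7899 × 23.985 + 0.1000 × 24.986 + 0.1101 × 25.983
= 18.94575 + 2.49860 + 2.86073 = 24.30508 Da

24.3051 Da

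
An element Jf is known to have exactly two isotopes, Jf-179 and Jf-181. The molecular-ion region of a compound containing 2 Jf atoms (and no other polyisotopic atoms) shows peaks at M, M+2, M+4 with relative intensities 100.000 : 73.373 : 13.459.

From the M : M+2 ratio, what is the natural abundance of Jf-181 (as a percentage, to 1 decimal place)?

26.8%

Write p for the Jf-179 fraction. I(M+2)/I(M) = [C(2,1)·p^1·(1−p)] / p^2 = 2·(1−p)/p = 73.373/100.000 = 0.7337
(1−p)/p = 0.7337/2 = 0.3669  ⇒  p = 1/(1 + 0.3669) = 0.7316
Jf-179: 73.2%, Jf-181: 26.8%.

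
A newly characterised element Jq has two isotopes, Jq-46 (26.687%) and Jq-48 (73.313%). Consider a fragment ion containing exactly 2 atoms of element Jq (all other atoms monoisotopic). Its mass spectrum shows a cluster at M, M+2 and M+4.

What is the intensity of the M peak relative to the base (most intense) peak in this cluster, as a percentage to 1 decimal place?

13.3%

(0.26687 + 0.73313)^2 gives M 0.0712, M+2 0.3913, M+4 0.5375; the largest is M+4.
P(M+4) = C(2,2) × 0.26687^0 × 0.73313^2 = 1 × 1.0000 × 0.5374796 = 0.537480 (base)
P(M) = C(2,0) × 0.26687^2 × 0.73313^0 = 1 × 0.0712196 × 1.0000 = 0.071220
Relative intensity = 0.071220 / 0.537480 × 100 = 13.3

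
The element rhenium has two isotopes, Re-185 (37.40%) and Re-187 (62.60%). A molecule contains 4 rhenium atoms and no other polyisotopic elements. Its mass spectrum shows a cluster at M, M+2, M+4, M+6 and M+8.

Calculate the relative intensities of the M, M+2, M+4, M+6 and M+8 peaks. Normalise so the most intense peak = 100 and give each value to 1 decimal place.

The 4 Re atoms are independent, so intensities follow the terms of (0.3740 + 0.6260)^4.
P(M) = 0.3740^4 = 0.019565
P(M+2) = 4 × 0.3740^3 × 0.6260^1 = 0.130993
P(M+4) = 6 × 0.3740^2 × 0.6260^2 = 0.328884
P(M+6) = 4 × 0.3740^1 × 0.6260^3 = 0.366990
P(M+8) = 0.6260^4 = 0.153567
The M+6 peak is largest (0.366990); scaling to 100 gives 5.3 : 35.7 : 89.6 : 100.0 : 41.8.

5.3 : 35.7 : 89.6 : 100.0 : 41.8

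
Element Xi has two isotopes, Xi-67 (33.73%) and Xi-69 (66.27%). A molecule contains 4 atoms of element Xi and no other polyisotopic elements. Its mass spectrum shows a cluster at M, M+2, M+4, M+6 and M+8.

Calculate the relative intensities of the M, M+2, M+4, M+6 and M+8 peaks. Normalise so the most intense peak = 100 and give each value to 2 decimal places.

3.30 : 25.91 : 76.35 : 100.00 : 49.12

The 4 Xi atoms are independent, so intensities follow the terms of (0.3373 + 0.6627)^4.
P(M) = 0.3373^4 = 0.012944
P(M+2) = 4 × 0.3373^3 × 0.6627^1 = 0.101725
P(M+4) = 6 × 0.3373^2 × 0.6627^2 = 0.299791
P(M+6) = 4 × 0.3373^1 × 0.6627^3 = 0.392670
P(M+8) = 0.6627^4 = 0.192871
The M+6 peak is largest (0.392670); scaling to 100 gives 3.30 : 25.91 : 76.35 : 100.00 : 49.12.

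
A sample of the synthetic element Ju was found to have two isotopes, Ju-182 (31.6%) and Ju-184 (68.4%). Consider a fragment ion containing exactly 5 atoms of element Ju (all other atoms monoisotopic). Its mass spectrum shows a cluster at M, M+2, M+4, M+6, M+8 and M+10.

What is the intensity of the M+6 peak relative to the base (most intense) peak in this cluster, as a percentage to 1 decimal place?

Term probabilities: M 0.0032, M+2 0.0341, M+4 0.1476, M+6 0.3196, M+8 0.3458, M+10 0.1497. Base peak = M+8.
P(M+8) = C(5,4) × 0.316^1 × 0.684^4 = 5 × 0.3160 × 0.21888924 = 0.345845 (base)
P(M+6) = C(5,3) × 0.316^2 × 0.684^3 = 10 × 0.099856 × 0.3200135 = 0.319553
Relative intensity = 0.319553 / 0.345845 × 100 = 92.4

92.4%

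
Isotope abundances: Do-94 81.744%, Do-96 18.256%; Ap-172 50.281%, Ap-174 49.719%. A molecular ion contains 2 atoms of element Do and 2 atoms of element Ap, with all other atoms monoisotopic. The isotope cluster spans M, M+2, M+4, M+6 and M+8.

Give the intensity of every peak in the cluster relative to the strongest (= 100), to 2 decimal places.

41.25 : 100.00 : 78.83 : 22.08 : 2.01

Element Do pattern (n=2): 0.66820815 : 0.29846369 : 0.03332815
Element Ap pattern (n=2): 0.2528179 : 0.49998421 : 0.2471979
Convolve the two distributions (both contribute in 2-u steps):
  M: 0.66820815×0.2528179 = 0.168935
  M+2: 0.66820815×0.49998421 + 0.29846369×0.2528179 = 0.409550
  M+4: 0.66820815×0.2471979 + 0.29846369×0.49998421 + 0.03332815×0.2528179 = 0.322833
  M+6: 0.29846369×0.2471979 + 0.03332815×0.49998421 = 0.090443
  M+8: 0.03332815×0.2471979 = 0.008239
Scale to base peak (0.409550) = 100: 41.25 : 100.00 : 78.83 : 22.08 : 2.01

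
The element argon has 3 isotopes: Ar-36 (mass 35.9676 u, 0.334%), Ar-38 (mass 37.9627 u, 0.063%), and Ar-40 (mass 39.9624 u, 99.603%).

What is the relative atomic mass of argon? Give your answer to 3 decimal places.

39.948 u

The abundance-weighted mean is 0.00334 × 35.9676 + 0.00063 × 37.9627 + 0.99603 × 39.9624
= 0.12013 + 0.02392 + 39.80375 = 39.94780 u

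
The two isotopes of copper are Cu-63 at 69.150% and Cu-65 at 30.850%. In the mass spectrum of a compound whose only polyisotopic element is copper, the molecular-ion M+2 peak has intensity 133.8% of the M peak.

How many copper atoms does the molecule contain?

3

For n independent Cu atoms, I(M+2)/I(M) = n · (abundance Cu-65) / (abundance Cu-63) = n · 0.30850/0.69150.
n = 1.338 × 0.69150/0.30850 = 3.00 ≈ 3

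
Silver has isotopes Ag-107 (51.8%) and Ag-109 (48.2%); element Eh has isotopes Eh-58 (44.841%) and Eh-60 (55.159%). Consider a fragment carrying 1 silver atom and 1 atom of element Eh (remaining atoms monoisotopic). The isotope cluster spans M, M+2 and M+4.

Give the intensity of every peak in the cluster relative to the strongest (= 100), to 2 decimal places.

46.28 : 100.00 : 52.98

Silver pattern (n=1): 0.5180 : 0.4820
Element Eh pattern (n=1): 0.44841 : 0.55159
Convolve the two distributions (both contribute in 2-u steps):
  M: 0.5180×0.44841 = 0.232276
  M+2: 0.5180×0.55159 + 0.4820×0.44841 = 0.501857
  M+4: 0.4820×0.55159 = 0.265866
Scale to base peak (0.501857) = 100: 46.28 : 100.00 : 52.98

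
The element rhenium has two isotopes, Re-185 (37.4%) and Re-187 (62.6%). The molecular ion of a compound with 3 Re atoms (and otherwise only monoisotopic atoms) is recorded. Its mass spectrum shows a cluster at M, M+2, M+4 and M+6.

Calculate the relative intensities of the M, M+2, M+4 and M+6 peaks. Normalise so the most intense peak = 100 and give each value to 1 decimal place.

11.9 : 59.7 : 100.0 : 55.8

Each Re atom is independently Re-185 (p = 0.374) or Re-187 (q = 0.626); the cluster is the binomial expansion (p + q)^3.
P(M) = 0.374^3 = 0.052314
P(M+2) = 3 × 0.374^2 × 0.626^1 = 0.262687
P(M+4) = 3 × 0.374^1 × 0.626^2 = 0.439685
P(M+6) = 0.626^3 = 0.245314
The M+4 peak is largest (0.439685); scaling to 100 gives 11.9 : 59.7 : 100.0 : 55.8.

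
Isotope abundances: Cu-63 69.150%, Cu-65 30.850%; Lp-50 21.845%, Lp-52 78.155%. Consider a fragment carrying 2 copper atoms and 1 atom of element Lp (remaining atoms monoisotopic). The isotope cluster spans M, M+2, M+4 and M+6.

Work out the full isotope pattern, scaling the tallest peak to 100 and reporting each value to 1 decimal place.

22.4 : 100.0 : 75.9 : 15.9

Copper pattern (n=2): 0.47817225 : 0.4266555 : 0.09517225
Element Lp pattern (n=1): 0.21845 : 0.78155
Convolve the two distributions (both contribute in 2-u steps):
  M: 0.47817225×0.21845 = 0.104457
  M+2: 0.47817225×0.78155 + 0.4266555×0.21845 = 0.466918
  M+4: 0.4266555×0.78155 + 0.09517225×0.21845 = 0.354243
  M+6: 0.09517225×0.78155 = 0.074382
Scale to base peak (0.466918) = 100: 22.4 : 100.0 : 75.9 : 15.9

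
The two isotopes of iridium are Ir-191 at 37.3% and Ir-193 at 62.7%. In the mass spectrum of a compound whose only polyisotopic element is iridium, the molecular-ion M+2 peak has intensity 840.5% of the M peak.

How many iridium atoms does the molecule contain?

With n Ir atoms, P(M+2)/P(M) = C(n,1)·p^(n−1)q / p^n = n·q/p = n · 0.627/0.373.
n = 8.405 × 0.373/0.627 = 5.00 ≈ 5

5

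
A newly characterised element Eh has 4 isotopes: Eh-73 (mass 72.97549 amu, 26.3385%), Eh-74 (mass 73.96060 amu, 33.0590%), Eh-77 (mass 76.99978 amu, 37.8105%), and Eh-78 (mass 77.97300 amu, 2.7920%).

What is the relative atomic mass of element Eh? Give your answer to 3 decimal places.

Average mass = Σ (abundance × isotope mass) = 0.263385 × 72.97549 + 0.330590 × 73.96060 + 0.378105 × 76.99978 + 0.027920 × 77.97300
= 19.220649 + 24.450635 + 29.114002 + 2.177006 = 74.962292 amu

74.962 amu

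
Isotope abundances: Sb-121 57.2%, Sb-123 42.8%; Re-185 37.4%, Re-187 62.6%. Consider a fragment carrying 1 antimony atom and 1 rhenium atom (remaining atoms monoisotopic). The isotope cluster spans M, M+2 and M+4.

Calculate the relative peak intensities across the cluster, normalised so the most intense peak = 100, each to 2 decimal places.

41.29 : 100.00 : 51.71

Antimony pattern (n=1): 0.5720 : 0.4280
Rhenium pattern (n=1): 0.3740 : 0.6260
Convolve the two distributions (both contribute in 2-u steps):
  M: 0.5720×0.3740 = 0.213928
  M+2: 0.5720×0.6260 + 0.4280×0.3740 = 0.518144
  M+4: 0.4280×0.6260 = 0.267928
Scale to base peak (0.518144) = 100: 41.29 : 100.00 : 51.71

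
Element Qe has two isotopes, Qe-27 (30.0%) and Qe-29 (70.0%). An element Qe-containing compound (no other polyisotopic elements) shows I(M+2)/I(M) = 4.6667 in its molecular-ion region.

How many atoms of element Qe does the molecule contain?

With n Qe atoms, P(M+2)/P(M) = C(n,1)·p^(n−1)q / p^n = n·q/p = n · 0.700/0.300.
n = 4.6667 × 0.300/0.700 = 2.00 ≈ 2

2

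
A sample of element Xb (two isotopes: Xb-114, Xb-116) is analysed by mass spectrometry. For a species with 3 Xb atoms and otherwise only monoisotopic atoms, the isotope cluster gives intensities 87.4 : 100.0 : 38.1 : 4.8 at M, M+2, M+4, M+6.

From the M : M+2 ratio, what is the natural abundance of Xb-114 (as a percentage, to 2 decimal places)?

Let p = fractional abundance of Xb-114. I(M+2)/I(M) = [C(3,1)·p^2·(1−p)] / p^3 = 3·(1−p)/p = 100.0/87.4 = 1.1442
(1−p)/p = 1.1442/3 = 0.3814  ⇒  p = 1/(1 + 0.3814) = 0.7239
Xb-114: 72.39%, Xb-116: 27.61%.

72.39%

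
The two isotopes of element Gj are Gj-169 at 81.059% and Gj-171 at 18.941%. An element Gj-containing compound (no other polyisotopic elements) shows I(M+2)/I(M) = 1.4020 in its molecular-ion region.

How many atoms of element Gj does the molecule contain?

6

The M+2/M ratio from n Gj atoms is n · q/p = n · 0.18941/0.81059.
n = 1.4020 × 0.81059/0.18941 = 6.00 ≈ 6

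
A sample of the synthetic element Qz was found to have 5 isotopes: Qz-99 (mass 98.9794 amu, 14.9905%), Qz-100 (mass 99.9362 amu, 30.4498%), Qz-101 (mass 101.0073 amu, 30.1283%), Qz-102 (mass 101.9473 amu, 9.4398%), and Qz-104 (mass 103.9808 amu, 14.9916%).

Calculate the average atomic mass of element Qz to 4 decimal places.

100.9117 amu

The abundance-weighted mean is 0.149905 × 98.9794 + 0.304498 × 99.9362 + 0.301283 × 101.0073 + 0.094398 × 101.9473 + 0.149916 × 103.9808
= 14.83751 + 30.43037 + 30.43178 + 9.62362 + 15.58839 = 100.91167 amu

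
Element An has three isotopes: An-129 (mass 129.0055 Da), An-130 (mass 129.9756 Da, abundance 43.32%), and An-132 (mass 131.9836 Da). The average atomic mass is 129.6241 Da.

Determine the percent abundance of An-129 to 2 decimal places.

50.02%

Let x and y be the fractions of An-129 and An-132. Then x + y = 1 − 0.4332 = 0.5668 and 129.0055x + 131.9836y = 129.6241 − 0.4332×129.9756 = 73.31867008.
Substituting: 129.0055x + 131.9836(0.5668 − x) = 73.31867008
(129.0055 − 131.9836)x = -1.4896344  ⇒  x = 0.50020, y = 0.06660
An-129: 50.02%, An-132: 6.66%.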